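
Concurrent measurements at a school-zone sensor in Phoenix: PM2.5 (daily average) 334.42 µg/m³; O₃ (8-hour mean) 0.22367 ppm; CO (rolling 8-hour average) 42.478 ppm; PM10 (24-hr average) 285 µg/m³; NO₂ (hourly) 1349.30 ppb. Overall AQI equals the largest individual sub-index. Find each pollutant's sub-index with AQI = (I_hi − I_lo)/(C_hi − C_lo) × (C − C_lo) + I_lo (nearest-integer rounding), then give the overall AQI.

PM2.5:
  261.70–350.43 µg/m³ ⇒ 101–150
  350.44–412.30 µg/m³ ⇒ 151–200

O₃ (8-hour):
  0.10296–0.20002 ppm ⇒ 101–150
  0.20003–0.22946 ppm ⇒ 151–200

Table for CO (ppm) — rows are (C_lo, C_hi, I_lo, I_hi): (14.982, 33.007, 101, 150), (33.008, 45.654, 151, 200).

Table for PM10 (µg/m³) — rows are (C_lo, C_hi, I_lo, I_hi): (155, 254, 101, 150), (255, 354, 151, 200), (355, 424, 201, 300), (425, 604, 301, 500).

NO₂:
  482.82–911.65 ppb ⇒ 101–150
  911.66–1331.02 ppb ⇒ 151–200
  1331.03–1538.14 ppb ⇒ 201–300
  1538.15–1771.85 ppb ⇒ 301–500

PM2.5: 334.42 ∈ [261.70, 350.43] ↔ index [101, 150].
101 + (334.42−261.70)·(150−101)/(350.43−261.70) = 101 + 72.72·49/88.73 ≈ 141.16, so AQI = 141.
O₃ 0.22367: bracket 0.20003–0.22946 → index 151–200; slope 49/0.02943, offset 0.02364.
AQI = 151 + 49/0.02943·0.02364 ≈ 190.36 ⇒ 190.
CO: 42.478 ∈ [33.008, 45.654] ↔ index [151, 200].
151 + (42.478−33.008)·(200−151)/(45.654−33.008) = 151 + 9.470·49/12.646 ≈ 187.69, so AQI = 188.
PM10: 285 ∈ [255, 354] ↔ index [151, 200].
151 + (285−255)·(200−151)/(354−255) = 151 + 30·49/99 ≈ 165.85, so AQI = 166.
NO₂: row 1331.03–1538.14 (AQI 201–300). (300−201)·(1349.30−1331.03)/(1538.14−1331.03) + 201 = 99·18.27/207.11 + 201 ≈ 209.73 → 210.
Sub-indices: PM2.5→141, O₃→190, CO→188, PM10→166, NO₂→210. Overall AQI = max = 210; dominant pollutant is NO₂.
AQI 210: Very Unhealthy.

210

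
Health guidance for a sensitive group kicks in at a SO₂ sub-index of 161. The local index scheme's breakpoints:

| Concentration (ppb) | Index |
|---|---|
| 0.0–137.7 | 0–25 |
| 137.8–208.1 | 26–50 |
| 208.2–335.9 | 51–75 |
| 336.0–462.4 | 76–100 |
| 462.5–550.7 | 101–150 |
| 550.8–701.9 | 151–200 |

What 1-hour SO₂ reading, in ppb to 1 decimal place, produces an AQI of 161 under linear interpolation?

AQI 161 lies in the 151–200 band, which corresponds to 550.8–701.9 ppb.
C = 550.8 + (161−151)×(701.9−550.8)/(200−151) = 550.8 + 10×151.1/49 ≈ 581.637 ppb → 581.6 ppb to 1 dp.

581.6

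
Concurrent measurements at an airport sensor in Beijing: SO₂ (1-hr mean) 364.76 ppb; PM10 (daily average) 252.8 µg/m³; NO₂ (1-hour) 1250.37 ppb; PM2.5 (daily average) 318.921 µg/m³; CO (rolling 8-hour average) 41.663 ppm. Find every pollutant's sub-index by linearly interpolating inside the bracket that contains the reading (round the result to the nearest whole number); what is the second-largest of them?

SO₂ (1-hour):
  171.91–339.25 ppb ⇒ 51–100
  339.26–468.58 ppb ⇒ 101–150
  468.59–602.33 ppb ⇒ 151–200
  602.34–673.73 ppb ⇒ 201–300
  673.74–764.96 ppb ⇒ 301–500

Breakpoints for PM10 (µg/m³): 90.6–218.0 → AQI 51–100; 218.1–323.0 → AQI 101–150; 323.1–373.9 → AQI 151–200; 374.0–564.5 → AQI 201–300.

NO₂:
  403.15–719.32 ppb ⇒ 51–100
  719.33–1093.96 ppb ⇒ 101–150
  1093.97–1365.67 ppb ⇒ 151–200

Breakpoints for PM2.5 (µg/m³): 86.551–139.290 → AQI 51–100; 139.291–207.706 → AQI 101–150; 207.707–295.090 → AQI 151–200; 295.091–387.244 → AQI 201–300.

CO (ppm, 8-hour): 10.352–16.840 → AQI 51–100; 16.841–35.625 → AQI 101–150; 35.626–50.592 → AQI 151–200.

179

SO₂: 364.76 ∈ [339.26, 468.58] ↔ index [101, 150].
101 + (364.76−339.26)·(150−101)/(468.58−339.26) = 101 + 25.50·49/129.32 ≈ 110.66, so AQI = 111.
PM10 252.8: bracket 218.1–323.0 → index 101–150; slope 49/104.9, offset 34.7.
AQI = 101 + 49/104.9·34.7 ≈ 117.21 ⇒ 117.
NO₂: 1250.37 lies in 1093.97–1365.67, so I_lo=151, I_hi=200, C_lo=1093.97, C_hi=1365.67.
(200−151)/(1365.67−1093.97) × (1250.37−1093.97) + 151 = 49/271.70 × 156.40 + 151 ≈ 179.21 → 179.
PM2.5: row 295.091–387.244 (AQI 201–300). (300−201)·(318.921−295.091)/(387.244−295.091) + 201 = 99·23.830/92.153 + 201 ≈ 226.60 → 227.
CO: 41.663 ∈ [35.626, 50.592] ↔ index [151, 200].
151 + (41.663−35.626)·(200−151)/(50.592−35.626) = 151 + 6.037·49/14.966 ≈ 170.77, so AQI = 171.
Sub-indices: SO₂→111, PM10→117, NO₂→179, PM2.5→227, CO→171. Ranked high→low: 227, 179, 171, 117, 111. Second-highest sub-index = 179.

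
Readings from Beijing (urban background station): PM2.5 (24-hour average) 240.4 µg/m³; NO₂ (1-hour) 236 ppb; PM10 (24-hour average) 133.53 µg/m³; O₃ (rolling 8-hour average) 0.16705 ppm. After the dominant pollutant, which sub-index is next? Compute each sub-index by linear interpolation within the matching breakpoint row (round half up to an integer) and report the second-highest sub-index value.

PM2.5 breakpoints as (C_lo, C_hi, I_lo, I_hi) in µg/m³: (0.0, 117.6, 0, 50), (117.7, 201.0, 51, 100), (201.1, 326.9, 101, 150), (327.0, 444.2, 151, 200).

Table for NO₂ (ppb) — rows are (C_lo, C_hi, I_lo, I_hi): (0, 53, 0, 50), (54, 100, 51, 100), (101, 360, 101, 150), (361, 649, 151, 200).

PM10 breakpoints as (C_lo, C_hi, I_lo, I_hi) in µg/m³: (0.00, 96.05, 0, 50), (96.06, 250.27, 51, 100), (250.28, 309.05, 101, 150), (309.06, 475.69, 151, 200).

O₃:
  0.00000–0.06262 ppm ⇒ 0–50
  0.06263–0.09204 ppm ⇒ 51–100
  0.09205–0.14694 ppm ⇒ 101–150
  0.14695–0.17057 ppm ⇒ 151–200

127

PM2.5: 240.4 lies in 201.1–326.9, so I_lo=101, I_hi=150, C_lo=201.1, C_hi=326.9.
(150−101)/(326.9−201.1) × (240.4−201.1) + 101 = 49/125.8 × 39.3 + 101 ≈ 116.31 → 116.
NO₂: 236 ∈ [101, 360] ↔ index [101, 150].
101 + (236−101)·(150−101)/(360−101) = 101 + 135·49/259 ≈ 126.54, so AQI = 127.
PM10: 133.53 lies in 96.06–250.27, so I_lo=51, I_hi=100, C_lo=96.06, C_hi=250.27.
(100−51)/(250.27−96.06) × (133.53−96.06) + 51 = 49/154.21 × 37.47 + 51 ≈ 62.91 → 63.
O₃: 0.16705 ∈ [0.14695, 0.17057] ↔ index [151, 200].
151 + (0.16705−0.14695)·(200−151)/(0.17057−0.14695) = 151 + 0.02010·49/0.02362 ≈ 192.70, so AQI = 193.
Sub-indices: PM2.5→116, NO₂→127, PM10→63, O₃→193. Ranked high→low: 193, 127, 116, 63. Second-highest sub-index = 127.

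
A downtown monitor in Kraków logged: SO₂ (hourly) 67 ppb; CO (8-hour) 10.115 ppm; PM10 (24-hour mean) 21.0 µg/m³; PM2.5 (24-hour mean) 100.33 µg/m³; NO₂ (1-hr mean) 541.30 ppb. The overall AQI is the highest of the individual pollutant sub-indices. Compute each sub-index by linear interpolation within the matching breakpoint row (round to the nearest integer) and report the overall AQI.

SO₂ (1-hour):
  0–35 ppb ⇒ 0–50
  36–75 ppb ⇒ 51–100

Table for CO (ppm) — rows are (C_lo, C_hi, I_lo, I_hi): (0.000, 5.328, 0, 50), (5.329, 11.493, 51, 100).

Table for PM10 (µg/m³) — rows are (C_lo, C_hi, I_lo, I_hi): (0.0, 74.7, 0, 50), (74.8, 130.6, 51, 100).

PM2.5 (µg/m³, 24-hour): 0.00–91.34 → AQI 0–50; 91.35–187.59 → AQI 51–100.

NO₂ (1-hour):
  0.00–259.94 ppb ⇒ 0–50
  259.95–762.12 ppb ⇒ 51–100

SO₂: 67 ∈ [36, 75] ↔ index [51, 100].
51 + (67−36)·(100−51)/(75−36) = 51 + 31·49/39 ≈ 89.95, so AQI = 90.
CO 10.115: bracket 5.329–11.493 → index 51–100; slope 49/6.164, offset 4.786.
AQI = 51 + 49/6.164·4.786 ≈ 89.05 ⇒ 89.
PM10 21.0: bracket 0.0–74.7 → index 0–50; slope 50/74.7, offset 21.0.
AQI = 0 + 50/74.7·21.0 ≈ 14.06 ⇒ 14.
PM2.5 100.33: bracket 91.35–187.59 → index 51–100; slope 49/96.24, offset 8.98.
AQI = 51 + 49/96.24·8.98 ≈ 55.57 ⇒ 56.
NO₂ 541.30: bracket 259.95–762.12 → index 51–100; slope 49/502.17, offset 281.35.
AQI = 51 + 49/502.17·281.35 ≈ 78.45 ⇒ 78.
Sub-indices: SO₂→90, CO→89, PM10→14, PM2.5→56, NO₂→78. Overall AQI = max = 90; dominant pollutant is SO₂.

90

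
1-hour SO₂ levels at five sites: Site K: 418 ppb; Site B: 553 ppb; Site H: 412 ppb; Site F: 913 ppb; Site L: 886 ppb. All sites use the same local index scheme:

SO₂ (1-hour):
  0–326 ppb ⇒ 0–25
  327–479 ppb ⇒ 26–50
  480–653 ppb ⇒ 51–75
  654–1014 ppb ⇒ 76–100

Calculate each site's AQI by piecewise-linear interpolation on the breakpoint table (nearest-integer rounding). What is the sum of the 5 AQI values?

Site K: row 327–479 (AQI 26–50). (50−26)·(418−327)/(479−327) + 26 = 24·91/152 + 26 ≈ 40.37 → 40.
Site B: 553 ∈ [480, 653] ↔ index [51, 75].
51 + (553−480)·(75−51)/(653−480) = 51 + 73·24/173 ≈ 61.13, so AQI = 61.
Site H: 412 ∈ [327, 479] ↔ index [26, 50].
26 + (412−327)·(50−26)/(479−327) = 26 + 85·24/152 ≈ 39.42, so AQI = 39.
Site F: 913 lies in 654–1014, so I_lo=76, I_hi=100, C_lo=654, C_hi=1014.
(100−76)/(1014−654) × (913−654) + 76 = 24/360 × 259 + 76 ≈ 93.27 → 93.
Site L 886: bracket 654–1014 → index 76–100; slope 24/360, offset 232.
AQI = 76 + 24/360·232 ≈ 91.47 ⇒ 91.
AQIs: Site K=40, Site B=61, Site H=39, Site F=93, Site L=91. Sum = 40 + 61 + 39 + 93 + 91 = 324.

324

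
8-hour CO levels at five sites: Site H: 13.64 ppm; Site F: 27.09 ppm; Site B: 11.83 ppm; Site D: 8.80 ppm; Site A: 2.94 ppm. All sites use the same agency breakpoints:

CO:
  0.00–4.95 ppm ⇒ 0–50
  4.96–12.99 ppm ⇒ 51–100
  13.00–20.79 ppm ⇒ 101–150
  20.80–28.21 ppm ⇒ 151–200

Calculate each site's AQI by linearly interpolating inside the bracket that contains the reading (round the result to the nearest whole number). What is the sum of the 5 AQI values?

495

Site H: 13.64 lies in 13.00–20.79, so I_lo=101, I_hi=150, C_lo=13.00, C_hi=20.79.
(150−101)/(20.79−13.00) × (13.64−13.00) + 101 = 49/7.79 × 0.64 + 101 ≈ 105.03 → 105.
Site F 27.09: bracket 20.80–28.21 → index 151–200; slope 49/7.41, offset 6.29.
AQI = 151 + 49/7.41·6.29 ≈ 192.59 ⇒ 193.
Site B 11.83: bracket 4.96–12.99 → index 51–100; slope 49/8.03, offset 6.87.
AQI = 51 + 49/8.03·6.87 ≈ 92.92 ⇒ 93.
Site D: 8.80 lies in 4.96–12.99, so I_lo=51, I_hi=100, C_lo=4.96, C_hi=12.99.
(100−51)/(12.99−4.96) × (8.80−4.96) + 51 = 49/8.03 × 3.84 + 51 ≈ 74.43 → 74.
Site A: 2.94 ∈ [0.00, 4.95] ↔ index [0, 50].
0 + (2.94−0.00)·(50−0)/(4.95−0.00) = 0 + 2.94·50/4.95 ≈ 29.70, so AQI = 30.
AQIs: Site H=105, Site F=193, Site B=93, Site D=74, Site A=30. Sum = 105 + 193 + 93 + 74 + 30 = 495.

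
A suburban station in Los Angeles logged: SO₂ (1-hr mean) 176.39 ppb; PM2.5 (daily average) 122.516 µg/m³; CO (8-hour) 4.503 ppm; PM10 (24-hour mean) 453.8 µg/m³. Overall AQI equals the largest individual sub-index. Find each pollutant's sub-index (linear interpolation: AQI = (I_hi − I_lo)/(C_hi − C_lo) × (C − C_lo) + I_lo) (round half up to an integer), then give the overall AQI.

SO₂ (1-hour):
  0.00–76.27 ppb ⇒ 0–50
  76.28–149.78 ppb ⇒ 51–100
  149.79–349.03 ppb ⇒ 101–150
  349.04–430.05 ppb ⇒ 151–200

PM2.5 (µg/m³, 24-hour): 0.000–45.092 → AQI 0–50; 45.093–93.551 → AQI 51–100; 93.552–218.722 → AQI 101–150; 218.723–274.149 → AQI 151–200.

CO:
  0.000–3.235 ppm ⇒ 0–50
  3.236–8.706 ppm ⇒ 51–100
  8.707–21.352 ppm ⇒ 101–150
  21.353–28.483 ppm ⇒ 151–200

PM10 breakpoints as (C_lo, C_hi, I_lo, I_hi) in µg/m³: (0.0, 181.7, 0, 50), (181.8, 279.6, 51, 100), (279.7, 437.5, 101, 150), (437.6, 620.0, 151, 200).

155

SO₂: 176.39 lies in 149.79–349.03, so I_lo=101, I_hi=150, C_lo=149.79, C_hi=349.03.
(150−101)/(349.03−149.79) × (176.39−149.79) + 101 = 49/199.24 × 26.60 + 101 ≈ 107.54 → 108.
PM2.5 122.516: bracket 93.552–218.722 → index 101–150; slope 49/125.170, offset 28.964.
AQI = 101 + 49/125.170·28.964 ≈ 112.34 ⇒ 112.
CO: 4.503 lies in 3.236–8.706, so I_lo=51, I_hi=100, C_lo=3.236, C_hi=8.706.
(100−51)/(8.706−3.236) × (4.503−3.236) + 51 = 49/5.470 × 1.267 + 51 ≈ 62.35 → 62.
PM10: 453.8 lies in 437.6–620.0, so I_lo=151, I_hi=200, C_lo=437.6, C_hi=620.0.
(200−151)/(620.0−437.6) × (453.8−437.6) + 151 = 49/182.4 × 16.2 + 151 ≈ 155.35 → 155.
Sub-indices: SO₂→108, PM2.5→112, CO→62, PM10→155. Overall AQI = max = 155; dominant pollutant is PM10.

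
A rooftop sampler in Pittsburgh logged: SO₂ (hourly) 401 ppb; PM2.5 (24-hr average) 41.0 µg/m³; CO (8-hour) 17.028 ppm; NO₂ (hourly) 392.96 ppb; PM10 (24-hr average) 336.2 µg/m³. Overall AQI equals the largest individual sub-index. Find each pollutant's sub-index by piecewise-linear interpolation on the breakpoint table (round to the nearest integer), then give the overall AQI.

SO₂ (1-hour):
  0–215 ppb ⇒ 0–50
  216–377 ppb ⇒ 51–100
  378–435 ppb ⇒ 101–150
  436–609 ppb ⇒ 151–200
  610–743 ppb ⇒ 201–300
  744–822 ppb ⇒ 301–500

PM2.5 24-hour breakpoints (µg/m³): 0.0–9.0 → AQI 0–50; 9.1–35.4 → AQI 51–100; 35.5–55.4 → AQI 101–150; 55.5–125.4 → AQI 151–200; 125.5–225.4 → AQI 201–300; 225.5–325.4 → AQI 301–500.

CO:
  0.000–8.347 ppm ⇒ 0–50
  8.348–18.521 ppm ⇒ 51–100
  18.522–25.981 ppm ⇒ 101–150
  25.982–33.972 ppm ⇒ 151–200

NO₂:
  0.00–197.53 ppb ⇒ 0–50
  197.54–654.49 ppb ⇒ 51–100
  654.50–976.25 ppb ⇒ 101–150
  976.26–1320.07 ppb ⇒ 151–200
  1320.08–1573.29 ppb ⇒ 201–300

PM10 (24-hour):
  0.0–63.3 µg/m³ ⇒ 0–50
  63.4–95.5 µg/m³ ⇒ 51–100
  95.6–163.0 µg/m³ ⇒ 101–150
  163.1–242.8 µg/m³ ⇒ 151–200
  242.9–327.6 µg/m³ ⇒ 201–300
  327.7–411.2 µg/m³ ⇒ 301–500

321

SO₂: 401 lies in 378–435, so I_lo=101, I_hi=150, C_lo=378, C_hi=435.
(150−101)/(435−378) × (401−378) + 101 = 49/57 × 23 + 101 ≈ 120.77 → 121.
PM2.5 41.0: bracket 35.5–55.4 → index 101–150; slope 49/19.9, offset 5.5.
AQI = 101 + 49/19.9·5.5 ≈ 114.54 ⇒ 115.
CO: 17.028 ∈ [8.348, 18.521] ↔ index [51, 100].
51 + (17.028−8.348)·(100−51)/(18.521−8.348) = 51 + 8.680·49/10.173 ≈ 92.81, so AQI = 93.
NO₂: 392.96 ∈ [197.54, 654.49] ↔ index [51, 100].
51 + (392.96−197.54)·(100−51)/(654.49−197.54) = 51 + 195.42·49/456.95 ≈ 71.96, so AQI = 72.
PM10: 336.2 lies in 327.7–411.2, so I_lo=301, I_hi=500, C_lo=327.7, C_hi=411.2.
(500−301)/(411.2−327.7) × (336.2−327.7) + 301 = 199/83.5 × 8.5 + 301 ≈ 321.26 → 321.
Sub-indices: SO₂→121, PM2.5→115, CO→93, NO₂→72, PM10→321. Overall AQI = max = 321; dominant pollutant is PM10.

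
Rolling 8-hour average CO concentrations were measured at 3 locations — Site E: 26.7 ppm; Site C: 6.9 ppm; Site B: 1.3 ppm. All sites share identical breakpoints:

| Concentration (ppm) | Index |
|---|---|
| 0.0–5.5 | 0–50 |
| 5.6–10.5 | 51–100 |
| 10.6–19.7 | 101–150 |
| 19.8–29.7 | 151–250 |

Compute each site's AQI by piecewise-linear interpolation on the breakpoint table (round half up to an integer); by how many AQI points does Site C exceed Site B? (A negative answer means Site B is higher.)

52

Site E: 26.7 ∈ [19.8, 29.7] ↔ index [151, 250].
151 + (26.7−19.8)·(250−151)/(29.7−19.8) = 151 + 6.9·99/9.9 ≈ 220.00, so AQI = 220.
Site C: 6.9 lies in 5.6–10.5, so I_lo=51, I_hi=100, C_lo=5.6, C_hi=10.5.
(100−51)/(10.5−5.6) × (6.9−5.6) + 51 = 49/4.9 × 1.3 + 51 ≈ 64.00 → 64.
Site B: 1.3 lies in 0.0–5.5, so I_lo=0, I_hi=50, C_lo=0.0, C_hi=5.5.
(50−0)/(5.5−0.0) × (1.3−0.0) + 0 = 50/5.5 × 1.3 + 0 ≈ 11.82 → 12.
AQIs: Site E=220, Site C=64, Site B=12. Site C (64) − Site B (12) = 52.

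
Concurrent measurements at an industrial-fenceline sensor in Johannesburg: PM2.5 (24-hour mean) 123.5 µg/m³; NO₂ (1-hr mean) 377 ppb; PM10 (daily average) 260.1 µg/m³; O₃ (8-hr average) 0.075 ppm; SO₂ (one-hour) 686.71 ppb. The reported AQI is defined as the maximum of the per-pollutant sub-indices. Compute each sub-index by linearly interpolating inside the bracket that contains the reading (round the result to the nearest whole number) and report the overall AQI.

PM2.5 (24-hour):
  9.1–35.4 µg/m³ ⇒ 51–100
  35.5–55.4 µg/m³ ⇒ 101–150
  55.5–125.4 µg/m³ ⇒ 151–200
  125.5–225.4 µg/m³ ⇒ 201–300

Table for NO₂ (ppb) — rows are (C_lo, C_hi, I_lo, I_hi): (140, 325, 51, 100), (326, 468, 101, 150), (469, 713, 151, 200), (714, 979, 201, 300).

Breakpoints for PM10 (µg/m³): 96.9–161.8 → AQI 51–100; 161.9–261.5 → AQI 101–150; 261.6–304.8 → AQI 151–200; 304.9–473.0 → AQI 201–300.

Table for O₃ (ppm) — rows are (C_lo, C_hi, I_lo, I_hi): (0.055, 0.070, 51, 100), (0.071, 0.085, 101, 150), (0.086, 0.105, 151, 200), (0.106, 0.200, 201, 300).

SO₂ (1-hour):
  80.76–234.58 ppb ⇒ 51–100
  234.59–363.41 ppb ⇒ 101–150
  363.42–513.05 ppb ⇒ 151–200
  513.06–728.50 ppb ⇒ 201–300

PM2.5: 123.5 ∈ [55.5, 125.4] ↔ index [151, 200].
151 + (123.5−55.5)·(200−151)/(125.4−55.5) = 151 + 68.0·49/69.9 ≈ 198.67, so AQI = 199.
NO₂: row 326–468 (AQI 101–150). (150−101)·(377−326)/(468−326) + 101 = 49·51/142 + 101 ≈ 118.60 → 119.
PM10 260.1: bracket 161.9–261.5 → index 101–150; slope 49/99.6, offset 98.2.
AQI = 101 + 49/99.6·98.2 ≈ 149.31 ⇒ 149.
O₃ 0.075: bracket 0.071–0.085 → index 101–150; slope 49/0.014, offset 0.004.
AQI = 101 + 49/0.014·0.004 ≈ 115.00 ⇒ 115.
SO₂: 686.71 ∈ [513.06, 728.50] ↔ index [201, 300].
201 + (686.71−513.06)·(300−201)/(728.50−513.06) = 201 + 173.65·99/215.44 ≈ 280.80, so AQI = 281.
Sub-indices: PM2.5→199, NO₂→119, PM10→149, O₃→115, SO₂→281. Overall AQI = max = 281; dominant pollutant is SO₂.

281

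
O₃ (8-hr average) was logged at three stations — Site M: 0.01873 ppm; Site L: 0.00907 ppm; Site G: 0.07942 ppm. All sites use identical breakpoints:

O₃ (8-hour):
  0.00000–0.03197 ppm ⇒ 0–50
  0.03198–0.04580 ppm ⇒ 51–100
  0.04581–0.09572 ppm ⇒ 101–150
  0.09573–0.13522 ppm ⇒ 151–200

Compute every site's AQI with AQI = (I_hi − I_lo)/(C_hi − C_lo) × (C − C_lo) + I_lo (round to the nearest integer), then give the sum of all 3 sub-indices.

Site M: row 0.00000–0.03197 (AQI 0–50). (50−0)·(0.01873−0.00000)/(0.03197−0.00000) + 0 = 50·0.01873/0.03197 + 0 ≈ 29.29 → 29.
Site L: 0.00907 ∈ [0.00000, 0.03197] ↔ index [0, 50].
0 + (0.00907−0.00000)·(50−0)/(0.03197−0.00000) = 0 + 0.00907·50/0.03197 ≈ 14.19, so AQI = 14.
Site G: row 0.04581–0.09572 (AQI 101–150). (150−101)·(0.07942−0.04581)/(0.09572−0.04581) + 101 = 49·0.03361/0.04991 + 101 ≈ 134.00 → 134.
AQIs: Site M=29, Site L=14, Site G=134. Sum = 29 + 14 + 134 = 177.

177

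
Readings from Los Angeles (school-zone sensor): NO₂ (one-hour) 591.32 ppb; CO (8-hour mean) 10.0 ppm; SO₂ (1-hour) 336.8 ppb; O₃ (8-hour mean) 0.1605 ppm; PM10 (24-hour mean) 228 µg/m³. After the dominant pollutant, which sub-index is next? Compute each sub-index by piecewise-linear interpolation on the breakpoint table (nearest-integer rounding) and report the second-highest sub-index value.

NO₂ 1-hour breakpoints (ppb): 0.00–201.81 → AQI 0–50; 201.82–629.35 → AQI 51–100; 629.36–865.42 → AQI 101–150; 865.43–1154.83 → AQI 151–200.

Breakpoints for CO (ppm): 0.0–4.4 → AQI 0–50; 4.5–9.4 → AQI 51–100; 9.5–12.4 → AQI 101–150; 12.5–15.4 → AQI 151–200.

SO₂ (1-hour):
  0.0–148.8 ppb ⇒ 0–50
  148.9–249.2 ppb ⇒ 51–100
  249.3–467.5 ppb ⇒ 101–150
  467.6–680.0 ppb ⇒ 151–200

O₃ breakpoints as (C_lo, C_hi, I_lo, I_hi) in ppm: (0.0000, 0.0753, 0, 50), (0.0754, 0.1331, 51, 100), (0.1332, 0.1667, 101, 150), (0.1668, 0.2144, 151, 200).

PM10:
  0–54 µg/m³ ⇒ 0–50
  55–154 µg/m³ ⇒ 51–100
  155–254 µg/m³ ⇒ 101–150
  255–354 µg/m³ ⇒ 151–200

NO₂: 591.32 lies in 201.82–629.35, so I_lo=51, I_hi=100, C_lo=201.82, C_hi=629.35.
(100−51)/(629.35−201.82) × (591.32−201.82) + 51 = 49/427.53 × 389.50 + 51 ≈ 95.64 → 96.
CO 10.0: bracket 9.5–12.4 → index 101–150; slope 49/2.9, offset 0.5.
AQI = 101 + 49/2.9·0.5 ≈ 109.45 ⇒ 109.
SO₂: 336.8 lies in 249.3–467.5, so I_lo=101, I_hi=150, C_lo=249.3, C_hi=467.5.
(150−101)/(467.5−249.3) × (336.8−249.3) + 101 = 49/218.2 × 87.5 + 101 ≈ 120.65 → 121.
O₃: 0.1605 ∈ [0.1332, 0.1667] ↔ index [101, 150].
101 + (0.1605−0.1332)·(150−101)/(0.1667−0.1332) = 101 + 0.0273·49/0.0335 ≈ 140.93, so AQI = 141.
PM10: 228 ∈ [155, 254] ↔ index [101, 150].
101 + (228−155)·(150−101)/(254−155) = 101 + 73·49/99 ≈ 137.13, so AQI = 137.
Sub-indices: NO₂→96, CO→109, SO₂→121, O₃→141, PM10→137. Ranked high→low: 141, 137, 121, 109, 96. Second-highest sub-index = 137.

137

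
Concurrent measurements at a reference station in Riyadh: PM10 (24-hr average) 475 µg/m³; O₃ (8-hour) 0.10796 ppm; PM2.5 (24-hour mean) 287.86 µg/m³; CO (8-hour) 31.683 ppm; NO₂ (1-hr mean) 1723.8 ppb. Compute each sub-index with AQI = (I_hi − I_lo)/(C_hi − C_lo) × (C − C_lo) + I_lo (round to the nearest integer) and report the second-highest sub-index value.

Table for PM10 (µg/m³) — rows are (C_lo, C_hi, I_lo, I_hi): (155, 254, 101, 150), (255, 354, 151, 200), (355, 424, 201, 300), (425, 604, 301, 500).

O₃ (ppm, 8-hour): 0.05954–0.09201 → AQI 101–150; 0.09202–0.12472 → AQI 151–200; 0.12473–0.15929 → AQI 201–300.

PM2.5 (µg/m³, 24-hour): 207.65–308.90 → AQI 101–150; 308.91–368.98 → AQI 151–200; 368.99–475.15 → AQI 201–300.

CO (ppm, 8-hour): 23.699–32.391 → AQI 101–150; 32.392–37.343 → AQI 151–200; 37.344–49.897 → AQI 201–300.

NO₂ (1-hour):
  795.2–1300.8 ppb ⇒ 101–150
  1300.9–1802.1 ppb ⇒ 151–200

192

PM10: 475 ∈ [425, 604] ↔ index [301, 500].
301 + (475−425)·(500−301)/(604−425) = 301 + 50·199/179 ≈ 356.59, so AQI = 357.
O₃: 0.10796 lies in 0.09202–0.12472, so I_lo=151, I_hi=200, C_lo=0.09202, C_hi=0.12472.
(200−151)/(0.12472−0.09202) × (0.10796−0.09202) + 151 = 49/0.03270 × 0.01594 + 151 ≈ 174.89 → 175.
PM2.5: row 207.65–308.90 (AQI 101–150). (150−101)·(287.86−207.65)/(308.90−207.65) + 101 = 49·80.21/101.25 + 101 ≈ 139.82 → 140.
CO: 31.683 ∈ [23.699, 32.391] ↔ index [101, 150].
101 + (31.683−23.699)·(150−101)/(32.391−23.699) = 101 + 7.984·49/8.692 ≈ 146.01, so AQI = 146.
NO₂ 1723.8: bracket 1300.9–1802.1 → index 151–200; slope 49/501.2, offset 422.9.
AQI = 151 + 49/501.2·422.9 ≈ 192.34 ⇒ 192.
Sub-indices: PM10→357, O₃→175, PM2.5→140, CO→146, NO₂→192. Ranked high→low: 357, 192, 175, 146, 140. Second-highest sub-index = 192.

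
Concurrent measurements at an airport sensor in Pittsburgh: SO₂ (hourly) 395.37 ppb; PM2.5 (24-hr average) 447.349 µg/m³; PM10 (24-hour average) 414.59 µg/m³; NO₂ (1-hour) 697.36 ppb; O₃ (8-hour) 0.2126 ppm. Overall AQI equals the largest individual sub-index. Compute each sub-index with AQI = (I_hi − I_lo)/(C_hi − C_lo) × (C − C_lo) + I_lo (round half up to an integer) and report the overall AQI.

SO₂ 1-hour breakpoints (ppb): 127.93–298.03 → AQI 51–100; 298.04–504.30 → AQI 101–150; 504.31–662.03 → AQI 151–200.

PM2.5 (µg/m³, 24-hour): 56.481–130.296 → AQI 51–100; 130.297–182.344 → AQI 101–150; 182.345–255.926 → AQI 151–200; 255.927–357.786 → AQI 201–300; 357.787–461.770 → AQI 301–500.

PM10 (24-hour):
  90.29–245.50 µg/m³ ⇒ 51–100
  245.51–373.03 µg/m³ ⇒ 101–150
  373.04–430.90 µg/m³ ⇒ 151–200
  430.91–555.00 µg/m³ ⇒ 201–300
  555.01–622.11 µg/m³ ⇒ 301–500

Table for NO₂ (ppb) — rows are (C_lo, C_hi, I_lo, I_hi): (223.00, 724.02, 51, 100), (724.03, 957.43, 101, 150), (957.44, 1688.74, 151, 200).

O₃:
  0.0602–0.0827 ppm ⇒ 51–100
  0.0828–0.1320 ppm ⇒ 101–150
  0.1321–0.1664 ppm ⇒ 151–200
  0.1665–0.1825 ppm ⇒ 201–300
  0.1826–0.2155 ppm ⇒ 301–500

SO₂ 395.37: bracket 298.04–504.30 → index 101–150; slope 49/206.26, offset 97.33.
AQI = 101 + 49/206.26·97.33 ≈ 124.12 ⇒ 124.
PM2.5 447.349: bracket 357.787–461.770 → index 301–500; slope 199/103.983, offset 89.562.
AQI = 301 + 199/103.983·89.562 ≈ 472.40 ⇒ 472.
PM10: row 373.04–430.90 (AQI 151–200). (200−151)·(414.59−373.04)/(430.90−373.04) + 151 = 49·41.55/57.86 + 151 ≈ 186.19 → 186.
NO₂: 697.36 lies in 223.00–724.02, so I_lo=51, I_hi=100, C_lo=223.00, C_hi=724.02.
(100−51)/(724.02−223.00) × (697.36−223.00) + 51 = 49/501.02 × 474.36 + 51 ≈ 97.39 → 97.
O₃: row 0.1826–0.2155 (AQI 301–500). (500−301)·(0.2126−0.1826)/(0.2155−0.1826) + 301 = 199·0.0300/0.0329 + 301 ≈ 482.46 → 482.
Sub-indices: SO₂→124, PM2.5→472, PM10→186, NO₂→97, O₃→482. Overall AQI = max = 482; dominant pollutant is O₃.

482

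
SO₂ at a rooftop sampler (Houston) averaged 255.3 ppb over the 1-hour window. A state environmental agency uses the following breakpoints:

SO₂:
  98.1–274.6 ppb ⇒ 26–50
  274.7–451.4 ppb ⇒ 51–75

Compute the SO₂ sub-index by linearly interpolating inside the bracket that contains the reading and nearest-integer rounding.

SO₂: 255.3 ∈ [98.1, 274.6] ↔ index [26, 50].
26 + (255.3−98.1)·(50−26)/(274.6−98.1) = 26 + 157.2·24/176.5 ≈ 47.38, so AQI = 47.

47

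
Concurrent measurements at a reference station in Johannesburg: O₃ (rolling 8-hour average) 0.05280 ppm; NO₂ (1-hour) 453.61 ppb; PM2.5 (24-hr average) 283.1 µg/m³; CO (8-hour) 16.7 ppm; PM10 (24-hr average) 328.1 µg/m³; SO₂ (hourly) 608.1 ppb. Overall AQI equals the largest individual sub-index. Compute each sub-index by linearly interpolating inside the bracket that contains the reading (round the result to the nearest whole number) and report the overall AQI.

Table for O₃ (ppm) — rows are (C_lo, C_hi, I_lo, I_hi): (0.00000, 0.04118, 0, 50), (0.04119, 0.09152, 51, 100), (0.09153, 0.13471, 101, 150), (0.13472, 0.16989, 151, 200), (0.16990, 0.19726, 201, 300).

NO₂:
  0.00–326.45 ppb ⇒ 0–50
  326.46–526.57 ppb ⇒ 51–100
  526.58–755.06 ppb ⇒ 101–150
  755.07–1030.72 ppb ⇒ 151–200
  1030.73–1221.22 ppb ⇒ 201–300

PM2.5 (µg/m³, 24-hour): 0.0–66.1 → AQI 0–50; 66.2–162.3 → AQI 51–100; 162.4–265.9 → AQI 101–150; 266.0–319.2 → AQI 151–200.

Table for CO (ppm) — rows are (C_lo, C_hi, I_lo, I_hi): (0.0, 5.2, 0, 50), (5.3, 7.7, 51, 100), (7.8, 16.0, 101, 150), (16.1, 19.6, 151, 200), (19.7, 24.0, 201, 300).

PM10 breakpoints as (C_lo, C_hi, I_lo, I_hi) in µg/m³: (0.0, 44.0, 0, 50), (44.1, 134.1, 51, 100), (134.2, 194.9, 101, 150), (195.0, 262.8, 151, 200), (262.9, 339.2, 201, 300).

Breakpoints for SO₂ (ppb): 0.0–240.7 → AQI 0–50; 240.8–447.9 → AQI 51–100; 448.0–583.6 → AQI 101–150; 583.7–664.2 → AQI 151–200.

286

O₃ 0.05280: bracket 0.04119–0.09152 → index 51–100; slope 49/0.05033, offset 0.01161.
AQI = 51 + 49/0.05033·0.01161 ≈ 62.30 ⇒ 62.
NO₂: row 326.46–526.57 (AQI 51–100). (100−51)·(453.61−326.46)/(526.57−326.46) + 51 = 49·127.15/200.11 + 51 ≈ 82.13 → 82.
PM2.5: 283.1 lies in 266.0–319.2, so I_lo=151, I_hi=200, C_lo=266.0, C_hi=319.2.
(200−151)/(319.2−266.0) × (283.1−266.0) + 151 = 49/53.2 × 17.1 + 151 ≈ 166.75 → 167.
CO: row 16.1–19.6 (AQI 151–200). (200−151)·(16.7−16.1)/(19.6−16.1) + 151 = 49·0.6/3.5 + 151 ≈ 159.40 → 159.
PM10 328.1: bracket 262.9–339.2 → index 201–300; slope 99/76.3, offset 65.2.
AQI = 201 + 99/76.3·65.2 ≈ 285.60 ⇒ 286.
SO₂: 608.1 lies in 583.7–664.2, so I_lo=151, I_hi=200, C_lo=583.7, C_hi=664.2.
(200−151)/(664.2−583.7) × (608.1−583.7) + 151 = 49/80.5 × 24.4 + 151 ≈ 165.85 → 166.
Sub-indices: O₃→62, NO₂→82, PM2.5→167, CO→159, PM10→286, SO₂→166. Overall AQI = max = 286; dominant pollutant is PM10.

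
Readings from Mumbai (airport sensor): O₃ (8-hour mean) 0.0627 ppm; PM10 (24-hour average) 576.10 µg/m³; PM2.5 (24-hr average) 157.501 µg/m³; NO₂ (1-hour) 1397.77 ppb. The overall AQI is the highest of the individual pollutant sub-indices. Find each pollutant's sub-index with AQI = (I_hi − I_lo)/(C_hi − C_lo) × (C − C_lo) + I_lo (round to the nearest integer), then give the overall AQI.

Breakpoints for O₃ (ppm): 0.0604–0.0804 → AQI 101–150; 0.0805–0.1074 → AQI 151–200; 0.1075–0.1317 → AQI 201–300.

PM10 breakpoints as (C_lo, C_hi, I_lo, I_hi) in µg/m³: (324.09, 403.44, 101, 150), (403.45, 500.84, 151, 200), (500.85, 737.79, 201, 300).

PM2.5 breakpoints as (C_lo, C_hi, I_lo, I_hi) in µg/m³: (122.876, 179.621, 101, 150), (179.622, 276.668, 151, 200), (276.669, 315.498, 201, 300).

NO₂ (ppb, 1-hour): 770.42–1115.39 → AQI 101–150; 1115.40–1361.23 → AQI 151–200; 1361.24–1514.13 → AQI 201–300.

O₃: 0.0627 ∈ [0.0604, 0.0804] ↔ index [101, 150].
101 + (0.0627−0.0604)·(150−101)/(0.0804−0.0604) = 101 + 0.0023·49/0.0200 ≈ 106.64, so AQI = 107.
PM10: 576.10 lies in 500.85–737.79, so I_lo=201, I_hi=300, C_lo=500.85, C_hi=737.79.
(300−201)/(737.79−500.85) × (576.10−500.85) + 201 = 99/236.94 × 75.25 + 201 ≈ 232.44 → 232.
PM2.5: 157.501 lies in 122.876–179.621, so I_lo=101, I_hi=150, C_lo=122.876, C_hi=179.621.
(150−101)/(179.621−122.876) × (157.501−122.876) + 101 = 49/56.745 × 34.625 + 101 ≈ 130.90 → 131.
NO₂ 1397.77: bracket 1361.24–1514.13 → index 201–300; slope 99/152.89, offset 36.53.
AQI = 201 + 99/152.89·36.53 ≈ 224.65 ⇒ 225.
Sub-indices: O₃→107, PM10→232, PM2.5→131, NO₂→225. Overall AQI = max = 232; dominant pollutant is PM10.

232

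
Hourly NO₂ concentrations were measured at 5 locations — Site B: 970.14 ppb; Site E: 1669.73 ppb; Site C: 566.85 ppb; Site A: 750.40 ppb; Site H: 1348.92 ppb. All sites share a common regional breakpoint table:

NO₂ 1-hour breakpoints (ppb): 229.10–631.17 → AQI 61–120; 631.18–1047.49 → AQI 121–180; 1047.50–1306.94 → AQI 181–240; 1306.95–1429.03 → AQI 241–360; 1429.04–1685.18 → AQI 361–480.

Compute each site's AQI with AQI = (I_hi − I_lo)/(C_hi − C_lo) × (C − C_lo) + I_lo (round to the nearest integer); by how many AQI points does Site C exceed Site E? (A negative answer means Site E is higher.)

-362

Site B: 970.14 lies in 631.18–1047.49, so I_lo=121, I_hi=180, C_lo=631.18, C_hi=1047.49.
(180−121)/(1047.49−631.18) × (970.14−631.18) + 121 = 59/416.31 × 338.96 + 121 ≈ 169.04 → 169.
Site E: 1669.73 lies in 1429.04–1685.18, so I_lo=361, I_hi=480, C_lo=1429.04, C_hi=1685.18.
(480−361)/(1685.18−1429.04) × (1669.73−1429.04) + 361 = 119/256.14 × 240.69 + 361 ≈ 472.82 → 473.
Site C: 566.85 lies in 229.10–631.17, so I_lo=61, I_hi=120, C_lo=229.10, C_hi=631.17.
(120−61)/(631.17−229.10) × (566.85−229.10) + 61 = 59/402.07 × 337.75 + 61 ≈ 110.56 → 111.
Site A: 750.40 ∈ [631.18, 1047.49] ↔ index [121, 180].
121 + (750.40−631.18)·(180−121)/(1047.49−631.18) = 121 + 119.22·59/416.31 ≈ 137.90, so AQI = 138.
Site H 1348.92: bracket 1306.95–1429.03 → index 241–360; slope 119/122.08, offset 41.97.
AQI = 241 + 119/122.08·41.97 ≈ 281.91 ⇒ 282.
AQIs: Site B=169, Site E=473, Site C=111, Site A=138, Site H=282. Site C (111) − Site E (473) = -362.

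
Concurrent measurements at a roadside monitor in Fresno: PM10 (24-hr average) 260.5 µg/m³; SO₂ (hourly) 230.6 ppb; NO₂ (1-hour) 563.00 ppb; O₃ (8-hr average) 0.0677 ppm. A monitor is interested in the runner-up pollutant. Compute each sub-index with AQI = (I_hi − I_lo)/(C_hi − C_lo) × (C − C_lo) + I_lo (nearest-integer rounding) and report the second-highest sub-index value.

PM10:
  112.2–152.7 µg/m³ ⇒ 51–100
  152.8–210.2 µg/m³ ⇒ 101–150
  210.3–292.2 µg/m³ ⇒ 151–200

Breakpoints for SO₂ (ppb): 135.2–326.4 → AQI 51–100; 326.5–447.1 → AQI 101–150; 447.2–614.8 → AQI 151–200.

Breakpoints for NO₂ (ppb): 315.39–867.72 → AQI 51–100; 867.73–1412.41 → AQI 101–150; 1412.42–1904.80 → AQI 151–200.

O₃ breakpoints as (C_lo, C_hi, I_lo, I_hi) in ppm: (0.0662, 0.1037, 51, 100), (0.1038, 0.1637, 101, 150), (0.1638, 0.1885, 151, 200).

75

PM10: 260.5 ∈ [210.3, 292.2] ↔ index [151, 200].
151 + (260.5−210.3)·(200−151)/(292.2−210.3) = 151 + 50.2·49/81.9 ≈ 181.03, so AQI = 181.
SO₂ 230.6: bracket 135.2–326.4 → index 51–100; slope 49/191.2, offset 95.4.
AQI = 51 + 49/191.2·95.4 ≈ 75.45 ⇒ 75.
NO₂: 563.00 ∈ [315.39, 867.72] ↔ index [51, 100].
51 + (563.00−315.39)·(100−51)/(867.72−315.39) = 51 + 247.61·49/552.33 ≈ 72.97, so AQI = 73.
O₃: 0.0677 ∈ [0.0662, 0.1037] ↔ index [51, 100].
51 + (0.0677−0.0662)·(100−51)/(0.1037−0.0662) = 51 + 0.0015·49/0.0375 ≈ 52.96, so AQI = 53.
Sub-indices: PM10→181, SO₂→75, NO₂→73, O₃→53. Ranked high→low: 181, 75, 73, 53. Second-highest sub-index = 75.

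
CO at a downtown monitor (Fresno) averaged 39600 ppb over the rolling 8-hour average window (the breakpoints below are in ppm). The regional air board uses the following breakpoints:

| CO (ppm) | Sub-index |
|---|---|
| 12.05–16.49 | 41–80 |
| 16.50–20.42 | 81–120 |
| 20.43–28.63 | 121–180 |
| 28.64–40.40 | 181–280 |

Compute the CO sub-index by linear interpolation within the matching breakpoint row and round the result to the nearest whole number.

Convert: 39600 ppb = 39.60 ppm.
CO: 39.60 ∈ [28.64, 40.40] ↔ index [181, 280].
181 + (39.60−28.64)·(280−181)/(40.40−28.64) = 181 + 10.96·99/11.76 ≈ 273.27, so AQI = 273.

273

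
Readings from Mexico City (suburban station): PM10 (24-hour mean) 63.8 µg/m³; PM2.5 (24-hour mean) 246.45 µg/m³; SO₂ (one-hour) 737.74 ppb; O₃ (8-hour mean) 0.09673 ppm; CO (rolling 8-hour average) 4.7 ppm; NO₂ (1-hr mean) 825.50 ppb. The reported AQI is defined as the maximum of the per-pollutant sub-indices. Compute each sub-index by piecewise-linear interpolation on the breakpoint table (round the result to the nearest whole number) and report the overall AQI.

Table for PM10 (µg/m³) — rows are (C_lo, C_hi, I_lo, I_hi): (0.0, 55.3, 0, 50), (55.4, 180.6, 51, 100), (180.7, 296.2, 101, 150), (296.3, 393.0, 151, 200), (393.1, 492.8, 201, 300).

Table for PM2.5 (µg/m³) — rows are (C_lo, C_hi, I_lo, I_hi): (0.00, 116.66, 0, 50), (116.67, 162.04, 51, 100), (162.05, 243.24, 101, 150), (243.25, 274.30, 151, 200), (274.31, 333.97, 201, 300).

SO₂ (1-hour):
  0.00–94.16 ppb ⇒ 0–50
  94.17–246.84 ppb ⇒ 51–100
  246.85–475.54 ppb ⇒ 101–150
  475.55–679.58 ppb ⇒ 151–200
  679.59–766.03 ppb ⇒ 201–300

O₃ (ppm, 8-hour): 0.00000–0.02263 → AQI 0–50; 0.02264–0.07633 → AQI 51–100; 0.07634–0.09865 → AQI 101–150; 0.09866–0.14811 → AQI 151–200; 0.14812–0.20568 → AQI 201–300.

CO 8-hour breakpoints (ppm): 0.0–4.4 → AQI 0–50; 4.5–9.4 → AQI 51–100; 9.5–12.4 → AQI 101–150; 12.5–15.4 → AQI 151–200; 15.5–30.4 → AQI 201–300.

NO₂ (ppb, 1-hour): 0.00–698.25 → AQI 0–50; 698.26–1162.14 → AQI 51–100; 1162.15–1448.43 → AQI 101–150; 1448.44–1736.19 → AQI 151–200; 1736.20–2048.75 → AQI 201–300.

PM10 63.8: bracket 55.4–180.6 → index 51–100; slope 49/125.2, offset 8.4.
AQI = 51 + 49/125.2·8.4 ≈ 54.29 ⇒ 54.
PM2.5: 246.45 lies in 243.25–274.30, so I_lo=151, I_hi=200, C_lo=243.25, C_hi=274.30.
(200−151)/(274.30−243.25) × (246.45−243.25) + 151 = 49/31.05 × 3.20 + 151 ≈ 156.05 → 156.
SO₂: 737.74 ∈ [679.59, 766.03] ↔ index [201, 300].
201 + (737.74−679.59)·(300−201)/(766.03−679.59) = 201 + 58.15·99/86.44 ≈ 267.60, so AQI = 268.
O₃ 0.09673: bracket 0.07634–0.09865 → index 101–150; slope 49/0.02231, offset 0.02039.
AQI = 101 + 49/0.02231·0.02039 ≈ 145.78 ⇒ 146.
CO 4.7: bracket 4.5–9.4 → index 51–100; slope 49/4.9, offset 0.2.
AQI = 51 + 49/4.9·0.2 ≈ 53.00 ⇒ 53.
NO₂ 825.50: bracket 698.26–1162.14 → index 51–100; slope 49/463.88, offset 127.24.
AQI = 51 + 49/463.88·127.24 ≈ 64.44 ⇒ 64.
Sub-indices: PM10→54, PM2.5→156, SO₂→268, O₃→146, CO→53, NO₂→64. Overall AQI = max = 268; dominant pollutant is SO₂.
AQI 268: Very Unhealthy.

268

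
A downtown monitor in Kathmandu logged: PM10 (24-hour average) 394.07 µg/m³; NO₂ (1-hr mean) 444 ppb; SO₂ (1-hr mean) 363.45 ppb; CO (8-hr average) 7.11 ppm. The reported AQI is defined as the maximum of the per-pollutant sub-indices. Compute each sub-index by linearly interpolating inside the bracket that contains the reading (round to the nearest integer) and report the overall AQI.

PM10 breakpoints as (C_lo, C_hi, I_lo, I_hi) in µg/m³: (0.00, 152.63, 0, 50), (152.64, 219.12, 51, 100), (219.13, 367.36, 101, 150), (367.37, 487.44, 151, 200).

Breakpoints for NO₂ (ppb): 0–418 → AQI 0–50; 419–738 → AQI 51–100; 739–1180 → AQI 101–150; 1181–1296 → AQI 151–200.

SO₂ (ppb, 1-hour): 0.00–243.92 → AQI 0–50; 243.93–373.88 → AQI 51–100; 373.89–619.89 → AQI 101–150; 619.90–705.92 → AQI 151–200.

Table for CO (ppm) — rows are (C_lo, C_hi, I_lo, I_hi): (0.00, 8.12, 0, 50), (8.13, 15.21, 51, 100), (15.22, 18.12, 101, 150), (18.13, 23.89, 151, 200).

PM10: 394.07 lies in 367.37–487.44, so I_lo=151, I_hi=200, C_lo=367.37, C_hi=487.44.
(200−151)/(487.44−367.37) × (394.07−367.37) + 151 = 49/120.07 × 26.70 + 151 ≈ 161.90 → 162.
NO₂ 444: bracket 419–738 → index 51–100; slope 49/319, offset 25.
AQI = 51 + 49/319·25 ≈ 54.84 ⇒ 55.
SO₂: 363.45 lies in 243.93–373.88, so I_lo=51, I_hi=100, C_lo=243.93, C_hi=373.88.
(100−51)/(373.88−243.93) × (363.45−243.93) + 51 = 49/129.95 × 119.52 + 51 ≈ 96.07 → 96.
CO 7.11: bracket 0.00–8.12 → index 0–50; slope 50/8.12, offset 7.11.
AQI = 0 + 50/8.12·7.11 ≈ 43.78 ⇒ 44.
Sub-indices: PM10→162, NO₂→55, SO₂→96, CO→44. Overall AQI = max = 162; dominant pollutant is PM10.
AQI 162: Unhealthy.

162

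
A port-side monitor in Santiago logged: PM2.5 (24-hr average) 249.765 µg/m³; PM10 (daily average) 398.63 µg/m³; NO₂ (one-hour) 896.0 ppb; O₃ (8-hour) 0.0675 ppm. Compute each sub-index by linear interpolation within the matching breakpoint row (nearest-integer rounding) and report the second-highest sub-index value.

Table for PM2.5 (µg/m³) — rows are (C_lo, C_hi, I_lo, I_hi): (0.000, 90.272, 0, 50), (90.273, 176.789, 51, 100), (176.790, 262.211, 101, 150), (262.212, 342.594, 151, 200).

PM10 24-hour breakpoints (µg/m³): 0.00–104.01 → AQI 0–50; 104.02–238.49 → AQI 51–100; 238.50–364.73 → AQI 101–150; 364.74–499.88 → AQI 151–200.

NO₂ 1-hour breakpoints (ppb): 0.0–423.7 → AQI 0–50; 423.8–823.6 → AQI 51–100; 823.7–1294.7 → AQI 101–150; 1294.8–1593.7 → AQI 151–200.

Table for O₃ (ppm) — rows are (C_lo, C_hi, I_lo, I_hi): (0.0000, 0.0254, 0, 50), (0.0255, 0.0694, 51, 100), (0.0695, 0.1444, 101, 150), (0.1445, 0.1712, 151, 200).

143

PM2.5 249.765: bracket 176.790–262.211 → index 101–150; slope 49/85.421, offset 72.975.
AQI = 101 + 49/85.421·72.975 ≈ 142.86 ⇒ 143.
PM10: 398.63 ∈ [364.74, 499.88] ↔ index [151, 200].
151 + (398.63−364.74)·(200−151)/(499.88−364.74) = 151 + 33.89·49/135.14 ≈ 163.29, so AQI = 163.
NO₂: 896.0 ∈ [823.7, 1294.7] ↔ index [101, 150].
101 + (896.0−823.7)·(150−101)/(1294.7−823.7) = 101 + 72.3·49/471.0 ≈ 108.52, so AQI = 109.
O₃: 0.0675 lies in 0.0255–0.0694, so I_lo=51, I_hi=100, C_lo=0.0255, C_hi=0.0694.
(100−51)/(0.0694−0.0255) × (0.0675−0.0255) + 51 = 49/0.0439 × 0.0420 + 51 ≈ 97.88 → 98.
Sub-indices: PM2.5→143, PM10→163, NO₂→109, O₃→98. Ranked high→low: 163, 143, 109, 98. Second-highest sub-index = 143.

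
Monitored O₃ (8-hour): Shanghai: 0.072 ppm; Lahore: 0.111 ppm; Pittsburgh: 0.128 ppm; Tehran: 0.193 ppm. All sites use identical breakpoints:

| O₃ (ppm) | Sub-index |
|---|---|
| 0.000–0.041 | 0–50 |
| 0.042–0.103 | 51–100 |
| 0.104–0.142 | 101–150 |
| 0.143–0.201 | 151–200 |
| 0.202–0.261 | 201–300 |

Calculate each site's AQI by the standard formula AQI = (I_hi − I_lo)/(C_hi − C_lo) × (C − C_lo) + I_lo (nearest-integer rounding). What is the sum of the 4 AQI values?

Shanghai: 0.072 lies in 0.042–0.103, so I_lo=51, I_hi=100, C_lo=0.042, C_hi=0.103.
(100−51)/(0.103−0.042) × (0.072−0.042) + 51 = 49/0.061 × 0.030 + 51 ≈ 75.10 → 75.
Lahore: 0.111 lies in 0.104–0.142, so I_lo=101, I_hi=150, C_lo=0.104, C_hi=0.142.
(150−101)/(0.142−0.104) × (0.111−0.104) + 101 = 49/0.038 × 0.007 + 101 ≈ 110.03 → 110.
Pittsburgh 0.128: bracket 0.104–0.142 → index 101–150; slope 49/0.038, offset 0.024.
AQI = 101 + 49/0.038·0.024 ≈ 131.95 ⇒ 132.
Tehran: 0.193 lies in 0.143–0.201, so I_lo=151, I_hi=200, C_lo=0.143, C_hi=0.201.
(200−151)/(0.201−0.143) × (0.193−0.143) + 151 = 49/0.058 × 0.050 + 151 ≈ 193.24 → 193.
AQIs: Shanghai=75, Lahore=110, Pittsburgh=132, Tehran=193. Sum = 75 + 110 + 132 + 193 = 510.

510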